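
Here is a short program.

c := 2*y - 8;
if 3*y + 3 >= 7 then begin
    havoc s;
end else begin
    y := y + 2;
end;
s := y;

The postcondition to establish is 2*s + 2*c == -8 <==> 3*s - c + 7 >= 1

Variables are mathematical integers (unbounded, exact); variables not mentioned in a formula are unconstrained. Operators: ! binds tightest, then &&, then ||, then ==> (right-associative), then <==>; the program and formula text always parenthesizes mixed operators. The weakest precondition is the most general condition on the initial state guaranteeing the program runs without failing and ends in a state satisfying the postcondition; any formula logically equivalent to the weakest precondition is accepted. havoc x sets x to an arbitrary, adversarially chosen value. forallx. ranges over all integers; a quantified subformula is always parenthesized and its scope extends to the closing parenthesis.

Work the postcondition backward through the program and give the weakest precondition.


Working backward. After the program, the postcondition 2*s + 2*c == -8 <==> 3*s - c + 7 >= 1 must hold; in canonical form it is 2*c + 2*s == -8 <==> 3*s >= c - 6.
Before s := y: 2*c + 2*y == -8 <==> 3*y >= c - 6
Then branch requires 2*c + 2*y == -8 <==> 3*y >= c - 6; else branch requires 2*c + 2*y == -12 <==> 3*y >= c - 12.
Before the if: (3*y >= 4 ==> (2*c + 2*y == -8 <==> 3*y >= c - 6)) && ((!(3*y >= 4)) ==> (2*c + 2*y == -12 <==> 3*y >= c - 12))
Before c := 2*y - 8: (3*y >= 4 ==> (6*y == 8 <==> y >= -14)) && ((!(3*y >= 4)) ==> (6*y == 4 <==> y >= -20))
Answer: WP = (3*y >= 4 ==> (6*y == 8 <==> y >= -14)) && ((!(3*y >= 4)) ==> (6*y == 4 <==> y >= -20))


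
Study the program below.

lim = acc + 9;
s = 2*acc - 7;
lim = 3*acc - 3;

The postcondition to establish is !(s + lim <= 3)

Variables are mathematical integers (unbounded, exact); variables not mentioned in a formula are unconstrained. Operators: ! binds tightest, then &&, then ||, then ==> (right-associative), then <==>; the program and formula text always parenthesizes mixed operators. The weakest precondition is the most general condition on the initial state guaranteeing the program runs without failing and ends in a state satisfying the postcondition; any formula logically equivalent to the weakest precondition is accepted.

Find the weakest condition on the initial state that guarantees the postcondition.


Working backward. After the program, the postcondition !(s + lim <= 3) must hold; in canonical form it is !(lim + s <= 3).
Before lim := 3*acc - 3: !(3*acc + s <= 6)
Before s := 2*acc - 7: !(5*acc <= 13)
Before lim := acc + 9: !(5*acc <= 13)
Answer: WP = !(5*acc <= 13)


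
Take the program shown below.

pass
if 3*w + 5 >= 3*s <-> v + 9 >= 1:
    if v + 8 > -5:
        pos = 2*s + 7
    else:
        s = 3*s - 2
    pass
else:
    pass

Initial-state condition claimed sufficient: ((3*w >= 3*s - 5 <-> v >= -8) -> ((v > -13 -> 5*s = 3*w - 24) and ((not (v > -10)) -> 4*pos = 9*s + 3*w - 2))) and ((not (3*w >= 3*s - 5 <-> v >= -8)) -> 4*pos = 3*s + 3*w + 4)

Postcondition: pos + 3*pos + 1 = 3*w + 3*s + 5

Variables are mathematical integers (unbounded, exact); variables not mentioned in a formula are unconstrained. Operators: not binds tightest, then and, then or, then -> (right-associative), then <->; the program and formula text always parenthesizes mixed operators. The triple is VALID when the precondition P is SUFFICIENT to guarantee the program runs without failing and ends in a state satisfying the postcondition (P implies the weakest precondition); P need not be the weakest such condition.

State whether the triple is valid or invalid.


Working backward. After the program, the postcondition pos + 3*pos + 1 = 3*w + 3*s + 5 must hold; in canonical form it is 4*pos = 3*s + 3*w + 4.
Then branch requires (v > -13 -> 5*s = 3*w - 24) and ((not (v > -13)) -> 4*pos = 9*s + 3*w - 2); else branch requires 4*pos = 3*s + 3*w + 4.
Before the if: ((3*w >= 3*s - 5 <-> v >= -8) -> ((v > -13 -> 5*s = 3*w - 24) and ((not (v > -13)) -> 4*pos = 9*s + 3*w - 2))) and ((not (3*w >= 3*s - 5 <-> v >= -8)) -> 4*pos = 3*s + 3*w + 4)
Before skip: ((3*w >= 3*s - 5 <-> v >= -8) -> ((v > -13 -> 5*s = 3*w - 24) and ((not (v > -13)) -> 4*pos = 9*s + 3*w - 2))) and ((not (3*w >= 3*s - 5 <-> v >= -8)) -> 4*pos = 3*s + 3*w + 4)
The weakest precondition is ((3*w >= 3*s - 5 <-> v >= -8) -> ((v > -13 -> 5*s = 3*w - 24) and ((not (v > -13)) -> 4*pos = 9*s + 3*w - 2))) and ((not (3*w >= 3*s - 5 <-> v >= -8)) -> 4*pos = 3*s + 3*w + 4).
Check whether ((3*w >= 3*s - 5 <-> v >= -8) -> ((v > -13 -> 5*s = 3*w - 24) and ((not (v > -10)) -> 4*pos = 9*s + 3*w - 2))) and ((not (3*w >= 3*s - 5 <-> v >= -8)) -> 4*pos = 3*s + 3*w + 4) implies it.
Every state satisfying the precondition satisfies the weakest precondition: the implication holds.
Answer: valid


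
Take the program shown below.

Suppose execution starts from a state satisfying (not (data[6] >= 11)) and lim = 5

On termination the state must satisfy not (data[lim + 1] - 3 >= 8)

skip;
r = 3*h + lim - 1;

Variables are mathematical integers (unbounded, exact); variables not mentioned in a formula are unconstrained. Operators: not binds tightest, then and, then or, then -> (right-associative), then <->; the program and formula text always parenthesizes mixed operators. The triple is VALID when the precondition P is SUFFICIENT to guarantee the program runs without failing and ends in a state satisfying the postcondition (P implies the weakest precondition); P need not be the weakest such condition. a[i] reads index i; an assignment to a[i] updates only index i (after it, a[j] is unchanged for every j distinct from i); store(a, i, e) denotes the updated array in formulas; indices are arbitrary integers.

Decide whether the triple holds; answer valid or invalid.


Working backward. After the program, the postcondition not (data[lim + 1] - 3 >= 8) must hold; in canonical form it is not (data[lim + 1] >= 11).
Before r := 3*h + lim - 1: not (data[lim + 1] >= 11)
Before skip: not (data[lim + 1] >= 11)
The weakest precondition is not (data[lim + 1] >= 11).
Check whether (not (data[6] >= 11)) and lim = 5 implies it.
Every state satisfying the precondition satisfies the weakest precondition: the implication holds.
Answer: valid


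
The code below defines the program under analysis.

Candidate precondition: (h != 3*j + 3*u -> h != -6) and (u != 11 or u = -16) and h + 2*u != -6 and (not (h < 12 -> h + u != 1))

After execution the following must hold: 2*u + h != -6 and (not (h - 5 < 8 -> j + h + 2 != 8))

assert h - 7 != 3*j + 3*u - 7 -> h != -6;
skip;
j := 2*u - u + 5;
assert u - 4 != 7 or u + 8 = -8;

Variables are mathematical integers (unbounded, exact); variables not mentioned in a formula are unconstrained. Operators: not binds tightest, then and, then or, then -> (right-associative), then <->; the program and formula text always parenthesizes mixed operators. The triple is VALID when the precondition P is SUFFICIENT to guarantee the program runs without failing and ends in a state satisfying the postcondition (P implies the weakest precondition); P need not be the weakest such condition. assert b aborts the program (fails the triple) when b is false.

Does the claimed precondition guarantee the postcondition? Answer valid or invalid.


Working backward. After the program, the postcondition 2*u + h != -6 and (not (h - 5 < 8 -> j + h + 2 != 8)) must hold; in canonical form it is h + 2*u != -6 and (not (h < 13 -> h + j != 6)).
Before assert u - 4 != 7 or u + 8 = -8: (u != 11 or u = -16) and h + 2*u != -6 and (not (h < 13 -> h + j != 6))
Before j := 2*u - u + 5: (u != 11 or u = -16) and h + 2*u != -6 and (not (h < 13 -> h + u != 1))
Before skip: (u != 11 or u = -16) and h + 2*u != -6 and (not (h < 13 -> h + u != 1))
Before assert h - 7 != 3*j + 3*u - 7 -> h != -6: (h != 3*j + 3*u -> h != -6) and (u != 11 or u = -16) and h + 2*u != -6 and (not (h < 13 -> h + u != 1))
The weakest precondition is (h != 3*j + 3*u -> h != -6) and (u != 11 or u = -16) and h + 2*u != -6 and (not (h < 13 -> h + u != 1)).
Check whether (h != 3*j + 3*u -> h != -6) and (u != 11 or u = -16) and h + 2*u != -6 and (not (h < 12 -> h + u != 1)) implies it.
Every state satisfying the precondition satisfies the weakest precondition: the implication holds.
Answer: valid


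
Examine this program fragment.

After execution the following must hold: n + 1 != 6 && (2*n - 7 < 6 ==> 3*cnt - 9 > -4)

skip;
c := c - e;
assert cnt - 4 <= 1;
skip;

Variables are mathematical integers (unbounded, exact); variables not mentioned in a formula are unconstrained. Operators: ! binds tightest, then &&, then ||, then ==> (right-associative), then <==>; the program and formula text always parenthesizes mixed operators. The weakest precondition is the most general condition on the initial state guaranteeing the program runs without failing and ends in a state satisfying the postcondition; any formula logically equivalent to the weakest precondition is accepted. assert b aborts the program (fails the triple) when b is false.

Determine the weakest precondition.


Working backward. After the program, the postcondition n + 1 != 6 && (2*n - 7 < 6 ==> 3*cnt - 9 > -4) must hold; in canonical form it is n != 5 && (2*n < 13 ==> 3*cnt > 5).
Before skip: n != 5 && (2*n < 13 ==> 3*cnt > 5)
Before assert cnt - 4 <= 1: cnt <= 5 && n != 5 && (2*n < 13 ==> 3*cnt > 5)
Before c := c - e: cnt <= 5 && n != 5 && (2*n < 13 ==> 3*cnt > 5)
Before skip: cnt <= 5 && n != 5 && (2*n < 13 ==> 3*cnt > 5)
Answer: WP = cnt <= 5 && n != 5 && (2*n < 13 ==> 3*cnt > 5)


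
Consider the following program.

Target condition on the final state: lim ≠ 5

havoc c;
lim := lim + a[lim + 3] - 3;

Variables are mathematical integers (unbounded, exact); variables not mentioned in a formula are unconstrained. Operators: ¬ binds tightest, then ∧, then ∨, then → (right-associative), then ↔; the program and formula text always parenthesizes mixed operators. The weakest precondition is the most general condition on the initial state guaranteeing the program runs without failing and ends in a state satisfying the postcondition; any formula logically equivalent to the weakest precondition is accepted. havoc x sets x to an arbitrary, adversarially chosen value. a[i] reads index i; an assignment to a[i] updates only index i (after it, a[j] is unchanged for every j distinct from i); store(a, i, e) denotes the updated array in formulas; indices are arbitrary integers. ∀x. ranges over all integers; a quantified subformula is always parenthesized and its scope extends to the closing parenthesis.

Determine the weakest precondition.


Working backward. After the program, lim ≠ 5 must hold.
Before lim := lim + a[lim + 3] - 3: a[lim + 3] + lim ≠ 8
Before havoc c: a[lim + 3] + lim ≠ 8
Answer: WP = a[lim + 3] + lim ≠ 8


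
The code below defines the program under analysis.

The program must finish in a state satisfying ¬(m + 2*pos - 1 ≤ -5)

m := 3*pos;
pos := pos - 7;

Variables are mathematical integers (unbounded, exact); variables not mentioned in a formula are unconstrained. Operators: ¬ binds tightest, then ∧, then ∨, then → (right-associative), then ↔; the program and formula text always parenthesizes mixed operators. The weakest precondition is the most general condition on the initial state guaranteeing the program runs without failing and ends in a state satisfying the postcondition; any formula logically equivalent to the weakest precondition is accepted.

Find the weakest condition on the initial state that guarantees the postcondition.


Working backward. After the program, the postcondition ¬(m + 2*pos - 1 ≤ -5) must hold; in canonical form it is ¬(m + 2*pos ≤ -4).
Before pos := pos - 7: ¬(m + 2*pos ≤ 10)
Before m := 3*pos: ¬(5*pos ≤ 10)
Answer: WP = ¬(5*pos ≤ 10)


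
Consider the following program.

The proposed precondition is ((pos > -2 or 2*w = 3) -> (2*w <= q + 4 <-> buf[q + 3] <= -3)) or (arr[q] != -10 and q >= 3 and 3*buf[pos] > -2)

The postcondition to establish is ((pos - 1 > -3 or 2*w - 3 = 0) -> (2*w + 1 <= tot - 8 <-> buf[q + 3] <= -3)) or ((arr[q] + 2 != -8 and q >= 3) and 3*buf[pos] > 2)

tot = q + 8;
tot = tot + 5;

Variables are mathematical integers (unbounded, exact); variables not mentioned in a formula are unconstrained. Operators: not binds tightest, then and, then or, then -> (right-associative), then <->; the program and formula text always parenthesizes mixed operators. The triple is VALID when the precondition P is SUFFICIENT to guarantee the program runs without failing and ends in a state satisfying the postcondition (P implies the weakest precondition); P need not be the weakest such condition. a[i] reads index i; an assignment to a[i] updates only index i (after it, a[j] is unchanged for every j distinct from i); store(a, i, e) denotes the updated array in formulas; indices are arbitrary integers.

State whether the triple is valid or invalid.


Working backward. After the program, the postcondition ((pos - 1 > -3 or 2*w - 3 = 0) -> (2*w + 1 <= tot - 8 <-> buf[q + 3] <= -3)) or ((arr[q] + 2 != -8 and q >= 3) and 3*buf[pos] > 2) must hold; in canonical form it is ((pos > -2 or 2*w = 3) -> (2*w <= tot - 9 <-> buf[q + 3] <= -3)) or (arr[q] != -10 and q >= 3 and 3*buf[pos] > 2).
Before tot := tot + 5: ((pos > -2 or 2*w = 3) -> (2*w <= tot - 4 <-> buf[q + 3] <= -3)) or (arr[q] != -10 and q >= 3 and 3*buf[pos] > 2)
Before tot := q + 8: ((pos > -2 or 2*w = 3) -> (2*w <= q + 4 <-> buf[q + 3] <= -3)) or (arr[q] != -10 and q >= 3 and 3*buf[pos] > 2)
The weakest precondition is ((pos > -2 or 2*w = 3) -> (2*w <= q + 4 <-> buf[q + 3] <= -3)) or (arr[q] != -10 and q >= 3 and 3*buf[pos] > 2).
Check whether ((pos > -2 or 2*w = 3) -> (2*w <= q + 4 <-> buf[q + 3] <= -3)) or (arr[q] != -10 and q >= 3 and 3*buf[pos] > -2) implies it.
Countermodel: at the initial state arr = {[3] = -9, [6] = -9, [15215] = -9, elsewhere -9}, buf = {[3] = 7040, [6] = 7040, [15215] = 0, elsewhere 7040}, pos = 15215, q = 3, w = 0, the precondition holds but the weakest precondition fails.
Answer: invalid


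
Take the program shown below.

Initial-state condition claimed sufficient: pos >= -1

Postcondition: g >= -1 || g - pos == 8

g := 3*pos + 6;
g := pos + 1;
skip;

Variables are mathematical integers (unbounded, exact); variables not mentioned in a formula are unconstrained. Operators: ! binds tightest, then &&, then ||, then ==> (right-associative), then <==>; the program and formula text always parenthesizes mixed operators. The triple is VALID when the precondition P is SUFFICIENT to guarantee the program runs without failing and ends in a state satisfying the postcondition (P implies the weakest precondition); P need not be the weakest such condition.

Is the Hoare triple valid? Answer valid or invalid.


Working backward. After the program, the postcondition g >= -1 || g - pos == 8 must hold; in canonical form it is g >= -1 || g == pos + 8.
Before skip: g >= -1 || g == pos + 8
Before g := pos + 1: pos >= -2
Before g := 3*pos + 6: pos >= -2
The weakest precondition is pos >= -2.
Check whether pos >= -1 implies it.
Every state satisfying the precondition satisfies the weakest precondition: the implication holds.
Answer: valid


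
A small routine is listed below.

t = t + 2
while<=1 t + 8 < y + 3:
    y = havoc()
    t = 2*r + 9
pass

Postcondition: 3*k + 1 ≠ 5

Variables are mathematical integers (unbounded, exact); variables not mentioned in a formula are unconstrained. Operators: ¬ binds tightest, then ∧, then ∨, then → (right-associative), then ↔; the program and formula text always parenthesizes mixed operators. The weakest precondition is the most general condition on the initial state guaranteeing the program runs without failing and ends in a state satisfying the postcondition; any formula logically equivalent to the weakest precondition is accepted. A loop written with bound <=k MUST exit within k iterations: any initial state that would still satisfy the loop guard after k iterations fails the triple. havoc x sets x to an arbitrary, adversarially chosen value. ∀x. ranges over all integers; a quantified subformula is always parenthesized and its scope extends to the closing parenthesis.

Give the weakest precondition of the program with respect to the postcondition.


Working backward. After the program, the postcondition 3*k + 1 ≠ 5 must hold; in canonical form it is 3*k ≠ 4.
Before skip: 3*k ≠ 4
Before the loop (bound <=1), unroll the exhaustion recursion (WP_0 = exit-now case; WP_j = one more guarded iteration, up to j = 1):
  WP_0: (¬(t < y - 5)) ∧ 3*k ≠ 4
  WP_1: (t < y - 5 → (∀y_1. ((¬(2*r < y_1 - 14)) ∧ 3*k ≠ 4))) ∧ ((¬(t < y - 5)) → 3*k ≠ 4)
So before the loop: (t < y - 5 → (∀y_1. ((¬(2*r < y_1 - 14)) ∧ 3*k ≠ 4))) ∧ ((¬(t < y - 5)) → 3*k ≠ 4)
Before t := t + 2: (t < y - 7 → (∀y_1. ((¬(2*r < y_1 - 14)) ∧ 3*k ≠ 4))) ∧ ((¬(t < y - 7)) → 3*k ≠ 4)
Answer: WP = (t < y - 7 → (∀y_1. ((¬(2*r < y_1 - 14)) ∧ 3*k ≠ 4))) ∧ ((¬(t < y - 7)) → 3*k ≠ 4)


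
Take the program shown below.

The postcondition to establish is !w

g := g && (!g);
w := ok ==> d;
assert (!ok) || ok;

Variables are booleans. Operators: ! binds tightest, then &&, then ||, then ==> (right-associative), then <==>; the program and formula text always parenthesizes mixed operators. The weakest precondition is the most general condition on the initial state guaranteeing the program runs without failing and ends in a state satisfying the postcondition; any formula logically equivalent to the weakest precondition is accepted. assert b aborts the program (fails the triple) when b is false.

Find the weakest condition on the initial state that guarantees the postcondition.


Working backward. After the program, !w must hold.
Before assert (!ok) || ok: !w
Before w := ok ==> d: !(ok ==> d)
Before g := g && (!g): !(ok ==> d)
Answer: WP = !(ok ==> d)


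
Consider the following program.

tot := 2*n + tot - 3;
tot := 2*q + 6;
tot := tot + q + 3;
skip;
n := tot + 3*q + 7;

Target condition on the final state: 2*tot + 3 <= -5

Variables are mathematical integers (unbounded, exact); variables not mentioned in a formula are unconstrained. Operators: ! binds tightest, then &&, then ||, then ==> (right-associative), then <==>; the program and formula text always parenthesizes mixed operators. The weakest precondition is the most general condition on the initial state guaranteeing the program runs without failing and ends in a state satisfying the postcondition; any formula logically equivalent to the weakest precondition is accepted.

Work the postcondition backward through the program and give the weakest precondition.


Working backward. After the program, the postcondition 2*tot + 3 <= -5 must hold; in canonical form it is 2*tot <= -8.
Before n := tot + 3*q + 7: 2*tot <= -8
Before skip: 2*tot <= -8
Before tot := tot + q + 3: 2*q + 2*tot <= -14
Before tot := 2*q + 6: 6*q <= -26
Before tot := 2*n + tot - 3: 6*q <= -26
Answer: WP = 6*q <= -26


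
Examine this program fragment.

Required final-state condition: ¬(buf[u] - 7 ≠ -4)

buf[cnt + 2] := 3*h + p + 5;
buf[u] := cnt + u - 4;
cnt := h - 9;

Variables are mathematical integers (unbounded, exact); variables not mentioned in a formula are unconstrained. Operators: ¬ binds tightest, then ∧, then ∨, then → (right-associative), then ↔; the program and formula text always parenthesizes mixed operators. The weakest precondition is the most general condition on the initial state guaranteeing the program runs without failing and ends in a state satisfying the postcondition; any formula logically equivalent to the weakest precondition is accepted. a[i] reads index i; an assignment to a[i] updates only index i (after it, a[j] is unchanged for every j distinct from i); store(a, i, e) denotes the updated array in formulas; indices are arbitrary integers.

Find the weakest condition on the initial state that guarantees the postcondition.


Working backward. After the program, the postcondition ¬(buf[u] - 7 ≠ -4) must hold; in canonical form it is ¬(buf[u] ≠ 3).
Before cnt := h - 9: ¬(buf[u] ≠ 3)
Before buf[u] := cnt + u - 4: ¬(store(buf, u, cnt + u - 4)[u] ≠ 3)
Before buf[cnt + 2] := 3*h + p + 5: ¬(store(store(buf, cnt + 2, 3*h + p + 5), u, cnt + u - 4)[u] ≠ 3)
Answer: WP = ¬(store(store(buf, cnt + 2, 3*h + p + 5), u, cnt + u - 4)[u] ≠ 3)


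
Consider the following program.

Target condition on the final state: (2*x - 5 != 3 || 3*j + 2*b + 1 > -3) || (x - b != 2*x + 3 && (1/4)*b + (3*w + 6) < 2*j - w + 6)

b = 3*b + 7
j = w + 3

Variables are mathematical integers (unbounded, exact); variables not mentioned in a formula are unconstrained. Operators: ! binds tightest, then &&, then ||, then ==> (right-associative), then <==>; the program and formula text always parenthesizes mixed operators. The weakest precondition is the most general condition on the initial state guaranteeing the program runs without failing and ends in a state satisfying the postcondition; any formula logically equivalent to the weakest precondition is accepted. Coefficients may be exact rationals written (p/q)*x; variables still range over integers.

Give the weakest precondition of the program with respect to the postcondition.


Working backward. After the program, the postcondition (2*x - 5 != 3 || 3*j + 2*b + 1 > -3) || (x - b != 2*x + 3 && (1/4)*b + (3*w + 6) < 2*j - w + 6) must hold; in canonical form it is 2*x != 8 || 2*b + 3*j > -4 || (b + x != -3 && (1/4)*b + 4*w < 2*j).
Before j := w + 3: 2*x != 8 || 2*b + 3*w > -13 || (b + x != -3 && (1/4)*b + 2*w < 6)
Before b := 3*b + 7: 2*x != 8 || 6*b + 3*w > -27 || (3*b + x != -10 && (3/4)*b + 2*w < 17/4)
Answer: WP = 2*x != 8 || 6*b + 3*w > -27 || (3*b + x != -10 && (3/4)*b + 2*w < 17/4)


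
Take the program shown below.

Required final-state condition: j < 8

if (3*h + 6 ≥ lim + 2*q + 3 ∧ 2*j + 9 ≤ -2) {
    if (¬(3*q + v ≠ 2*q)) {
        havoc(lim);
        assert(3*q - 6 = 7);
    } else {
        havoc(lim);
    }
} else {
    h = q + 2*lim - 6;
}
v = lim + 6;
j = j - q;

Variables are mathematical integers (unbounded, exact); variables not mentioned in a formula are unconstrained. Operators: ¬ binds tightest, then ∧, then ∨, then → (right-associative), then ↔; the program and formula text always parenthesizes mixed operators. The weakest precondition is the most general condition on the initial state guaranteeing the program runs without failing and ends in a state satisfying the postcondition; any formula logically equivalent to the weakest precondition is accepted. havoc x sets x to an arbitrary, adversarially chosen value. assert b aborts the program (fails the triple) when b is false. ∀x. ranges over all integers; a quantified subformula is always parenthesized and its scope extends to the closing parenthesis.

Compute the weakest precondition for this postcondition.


Working backward. After the program, j < 8 must hold.
Before j := j - q: j < q + 8
Before v := lim + 6: j < q + 8
Then branch requires ((¬(q + v ≠ 0)) → (3*q = 13 ∧ j < q + 8)) ∧ (q + v ≠ 0 → j < q + 8); else branch requires j < q + 8.
Before the if: ((3*h ≥ lim + 2*q - 3 ∧ 2*j ≤ -11) → (((¬(q + v ≠ 0)) → (3*q = 13 ∧ j < q + 8)) ∧ (q + v ≠ 0 → j < q + 8))) ∧ ((¬(3*h ≥ lim + 2*q - 3 ∧ 2*j ≤ -11)) → j < q + 8)
Answer: WP = ((3*h ≥ lim + 2*q - 3 ∧ 2*j ≤ -11) → (((¬(q + v ≠ 0)) → (3*q = 13 ∧ j < q + 8)) ∧ (q + v ≠ 0 → j < q + 8))) ∧ ((¬(3*h ≥ lim + 2*q - 3 ∧ 2*j ≤ -11)) → j < q + 8)


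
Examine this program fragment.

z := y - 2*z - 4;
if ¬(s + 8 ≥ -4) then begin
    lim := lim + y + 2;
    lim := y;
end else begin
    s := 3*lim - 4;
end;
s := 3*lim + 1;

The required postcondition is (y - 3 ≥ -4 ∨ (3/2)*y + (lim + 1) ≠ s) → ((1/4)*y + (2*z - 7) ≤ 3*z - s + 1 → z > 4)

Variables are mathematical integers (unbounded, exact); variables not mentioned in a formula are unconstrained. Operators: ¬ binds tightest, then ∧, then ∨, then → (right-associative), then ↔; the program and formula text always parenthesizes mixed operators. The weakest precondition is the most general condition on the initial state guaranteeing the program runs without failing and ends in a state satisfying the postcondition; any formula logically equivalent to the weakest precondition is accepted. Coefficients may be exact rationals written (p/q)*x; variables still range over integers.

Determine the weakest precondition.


Working backward. After the program, the postcondition (y - 3 ≥ -4 ∨ (3/2)*y + (lim + 1) ≠ s) → ((1/4)*y + (2*z - 7) ≤ 3*z - s + 1 → z > 4) must hold; in canonical form it is (y ≥ -1 ∨ lim + (3/2)*y ≠ s - 1) → (s + (1/4)*y ≤ z + 8 → z > 4).
Before s := 3*lim + 1: (y ≥ -1 ∨ (3/2)*y ≠ 2*lim) → (3*lim + (1/4)*y ≤ z + 7 → z > 4)
Then branch requires (y ≥ -1 ∨ (1/2)*y ≠ 0) → ((13/4)*y ≤ z + 7 → z > 4); else branch requires (y ≥ -1 ∨ (3/2)*y ≠ 2*lim) → (3*lim + (1/4)*y ≤ z + 7 → z > 4).
Before the if: ((¬(s ≥ -12)) → ((y ≥ -1 ∨ (1/2)*y ≠ 0) → ((13/4)*y ≤ z + 7 → z > 4))) ∧ (s ≥ -12 → ((y ≥ -1 ∨ (3/2)*y ≠ 2*lim) → (3*lim + (1/4)*y ≤ z + 7 → z > 4)))
Before z := y - 2*z - 4: ((¬(s ≥ -12)) → ((y ≥ -1 ∨ (1/2)*y ≠ 0) → ((9/4)*y + 2*z ≤ 3 → y > 2*z + 8))) ∧ (s ≥ -12 → ((y ≥ -1 ∨ (3/2)*y ≠ 2*lim) → (3*lim + 2*z ≤ (3/4)*y + 3 → y > 2*z + 8)))
Answer: WP = ((¬(s ≥ -12)) → ((y ≥ -1 ∨ (1/2)*y ≠ 0) → ((9/4)*y + 2*z ≤ 3 → y > 2*z + 8))) ∧ (s ≥ -12 → ((y ≥ -1 ∨ (3/2)*y ≠ 2*lim) → (3*lim + 2*z ≤ (3/4)*y + 3 → y > 2*z + 8)))


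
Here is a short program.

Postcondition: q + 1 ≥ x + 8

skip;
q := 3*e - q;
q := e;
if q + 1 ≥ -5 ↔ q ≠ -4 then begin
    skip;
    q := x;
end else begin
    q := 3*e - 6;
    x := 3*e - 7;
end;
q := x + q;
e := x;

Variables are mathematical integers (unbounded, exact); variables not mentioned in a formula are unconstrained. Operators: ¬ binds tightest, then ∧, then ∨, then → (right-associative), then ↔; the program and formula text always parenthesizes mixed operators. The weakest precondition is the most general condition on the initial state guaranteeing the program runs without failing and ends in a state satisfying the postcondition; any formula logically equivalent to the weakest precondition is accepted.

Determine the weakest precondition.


Working backward. After the program, the postcondition q + 1 ≥ x + 8 must hold; in canonical form it is q ≥ x + 7.
Before e := x: q ≥ x + 7
Before q := x + q: q ≥ 7
Then branch requires x ≥ 7; else branch requires 3*e ≥ 13.
Before the if: ((q ≥ -6 ↔ q ≠ -4) → x ≥ 7) ∧ ((¬(q ≥ -6 ↔ q ≠ -4)) → 3*e ≥ 13)
Before q := e: ((e ≥ -6 ↔ e ≠ -4) → x ≥ 7) ∧ ((¬(e ≥ -6 ↔ e ≠ -4)) → 3*e ≥ 13)
Before q := 3*e - q: ((e ≥ -6 ↔ e ≠ -4) → x ≥ 7) ∧ ((¬(e ≥ -6 ↔ e ≠ -4)) → 3*e ≥ 13)
Before skip: ((e ≥ -6 ↔ e ≠ -4) → x ≥ 7) ∧ ((¬(e ≥ -6 ↔ e ≠ -4)) → 3*e ≥ 13)
Answer: WP = ((e ≥ -6 ↔ e ≠ -4) → x ≥ 7) ∧ ((¬(e ≥ -6 ↔ e ≠ -4)) → 3*e ≥ 13)


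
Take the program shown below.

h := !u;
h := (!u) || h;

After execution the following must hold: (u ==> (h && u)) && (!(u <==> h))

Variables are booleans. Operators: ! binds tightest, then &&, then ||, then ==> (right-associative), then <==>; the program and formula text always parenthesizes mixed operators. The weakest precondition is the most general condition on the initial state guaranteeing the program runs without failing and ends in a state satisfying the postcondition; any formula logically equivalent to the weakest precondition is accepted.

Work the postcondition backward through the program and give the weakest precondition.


Working backward. After the program, (u ==> (h && u)) && (!(u <==> h)) must hold.
Before h := (!u) || h: (u ==> (((!u) || h) && u)) && (!(u <==> ((!u) || h)))
Before h := !u: (!u) && (!(u <==> (!u)))
Answer: WP = (!u) && (!(u <==> (!u)))


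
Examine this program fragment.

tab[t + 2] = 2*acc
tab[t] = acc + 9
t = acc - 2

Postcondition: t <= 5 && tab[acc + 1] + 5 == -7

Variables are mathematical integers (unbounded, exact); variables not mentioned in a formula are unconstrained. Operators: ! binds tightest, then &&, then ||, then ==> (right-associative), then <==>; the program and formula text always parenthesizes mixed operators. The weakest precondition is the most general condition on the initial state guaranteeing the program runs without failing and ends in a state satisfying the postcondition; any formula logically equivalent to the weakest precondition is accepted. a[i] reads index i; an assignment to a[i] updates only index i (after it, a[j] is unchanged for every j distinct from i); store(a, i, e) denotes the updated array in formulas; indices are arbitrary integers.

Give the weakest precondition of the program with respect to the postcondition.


Working backward. After the program, the postcondition t <= 5 && tab[acc + 1] + 5 == -7 must hold; in canonical form it is t <= 5 && tab[acc + 1] == -12.
Before t := acc - 2: acc <= 7 && tab[acc + 1] == -12
Before tab[t] := acc + 9: acc <= 7 && store(tab, t, acc + 9)[acc + 1] == -12
Before tab[t + 2] := 2*acc: acc <= 7 && store(store(tab, t + 2, 2*acc), t, acc + 9)[acc + 1] == -12
Answer: WP = acc <= 7 && store(store(tab, t + 2, 2*acc), t, acc + 9)[acc + 1] == -12


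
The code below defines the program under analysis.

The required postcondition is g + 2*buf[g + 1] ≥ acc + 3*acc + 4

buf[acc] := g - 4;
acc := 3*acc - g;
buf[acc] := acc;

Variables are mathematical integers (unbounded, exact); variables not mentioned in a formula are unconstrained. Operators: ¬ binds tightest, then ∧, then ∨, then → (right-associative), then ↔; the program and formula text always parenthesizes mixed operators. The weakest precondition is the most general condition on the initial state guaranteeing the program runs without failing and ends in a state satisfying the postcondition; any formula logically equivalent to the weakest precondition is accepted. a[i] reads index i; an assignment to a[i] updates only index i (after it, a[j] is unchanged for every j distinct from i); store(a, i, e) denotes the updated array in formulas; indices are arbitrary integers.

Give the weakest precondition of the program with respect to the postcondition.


Working backward. After the program, the postcondition g + 2*buf[g + 1] ≥ acc + 3*acc + 4 must hold; in canonical form it is 2*buf[g + 1] + g ≥ 4*acc + 4.
Before buf[acc] := acc: 2*store(buf, acc, acc)[g + 1] + g ≥ 4*acc + 4
Before acc := 3*acc - g: 2*store(buf, 3*acc - g, 3*acc - g)[g + 1] + 5*g ≥ 12*acc + 4
Before buf[acc] := g - 4: 2*store(store(buf, acc, g - 4), 3*acc - g, 3*acc - g)[g + 1] + 5*g ≥ 12*acc + 4
Answer: WP = 2*store(store(buf, acc, g - 4), 3*acc - g, 3*acc - g)[g + 1] + 5*g ≥ 12*acc + 4


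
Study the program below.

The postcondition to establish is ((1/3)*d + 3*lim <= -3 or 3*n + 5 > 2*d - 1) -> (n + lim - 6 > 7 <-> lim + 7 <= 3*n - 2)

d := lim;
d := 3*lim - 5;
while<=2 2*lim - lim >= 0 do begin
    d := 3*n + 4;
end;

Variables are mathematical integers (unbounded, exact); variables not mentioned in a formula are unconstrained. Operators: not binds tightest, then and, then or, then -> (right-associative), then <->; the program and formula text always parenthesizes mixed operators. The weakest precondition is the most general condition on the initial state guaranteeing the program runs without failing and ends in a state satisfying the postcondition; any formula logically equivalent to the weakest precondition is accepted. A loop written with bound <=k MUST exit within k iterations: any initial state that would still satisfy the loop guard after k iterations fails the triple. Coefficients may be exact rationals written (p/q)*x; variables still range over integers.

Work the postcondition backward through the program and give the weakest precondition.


Working backward. After the program, the postcondition ((1/3)*d + 3*lim <= -3 or 3*n + 5 > 2*d - 1) -> (n + lim - 6 > 7 <-> lim + 7 <= 3*n - 2) must hold; in canonical form it is ((1/3)*d + 3*lim <= -3 or 3*n > 2*d - 6) -> (lim + n > 13 <-> lim <= 3*n - 9).
Before the loop (bound <=2), unroll the exhaustion recursion (WP_0 = exit-now case; WP_j = one more guarded iteration, up to j = 2):
  WP_0: (not (lim >= 0)) and (((1/3)*d + 3*lim <= -3 or 3*n > 2*d - 6) -> (lim + n > 13 <-> lim <= 3*n - 9))
  WP_1: (lim >= 0 -> ((not (lim >= 0)) and ((3*lim + n <= -13/3 or 3*n < -2) -> (lim + n > 13 <-> lim <= 3*n - 9)))) and ((not (lim >= 0)) -> (((1/3)*d + 3*lim <= -3 or 3*n > 2*d - 6) -> (lim + n > 13 <-> lim <= 3*n - 9)))
  WP_2: (lim >= 0 -> ((lim >= 0 -> ((not (lim >= 0)) and ((3*lim + n <= -13/3 or 3*n < -2) -> (lim + n > 13 <-> lim <= 3*n - 9)))) and ((not (lim >= 0)) -> ((3*lim + n <= -13/3 or 3*n < -2) -> (lim + n > 13 <-> lim <= 3*n - 9))))) and ((not (lim >= 0)) -> (((1/3)*d + 3*lim <= -3 or 3*n > 2*d - 6) -> (lim + n > 13 <-> lim <= 3*n - 9)))
So before the loop: (lim >= 0 -> ((lim >= 0 -> ((not (lim >= 0)) and ((3*lim + n <= -13/3 or 3*n < -2) -> (lim + n > 13 <-> lim <= 3*n - 9)))) and ((not (lim >= 0)) -> ((3*lim + n <= -13/3 or 3*n < -2) -> (lim + n > 13 <-> lim <= 3*n - 9))))) and ((not (lim >= 0)) -> (((1/3)*d + 3*lim <= -3 or 3*n > 2*d - 6) -> (lim + n > 13 <-> lim <= 3*n - 9)))
Before d := 3*lim - 5: (lim >= 0 -> ((lim >= 0 -> ((not (lim >= 0)) and ((3*lim + n <= -13/3 or 3*n < -2) -> (lim + n > 13 <-> lim <= 3*n - 9)))) and ((not (lim >= 0)) -> ((3*lim + n <= -13/3 or 3*n < -2) -> (lim + n > 13 <-> lim <= 3*n - 9))))) and ((not (lim >= 0)) -> ((4*lim <= -4/3 or 3*n > 6*lim - 16) -> (lim + n > 13 <-> lim <= 3*n - 9)))
Before d := lim: (lim >= 0 -> ((lim >= 0 -> ((not (lim >= 0)) and ((3*lim + n <= -13/3 or 3*n < -2) -> (lim + n > 13 <-> lim <= 3*n - 9)))) and ((not (lim >= 0)) -> ((3*lim + n <= -13/3 or 3*n < -2) -> (lim + n > 13 <-> lim <= 3*n - 9))))) and ((not (lim >= 0)) -> ((4*lim <= -4/3 or 3*n > 6*lim - 16) -> (lim + n > 13 <-> lim <= 3*n - 9)))
Answer: WP = (lim >= 0 -> ((lim >= 0 -> ((not (lim >= 0)) and ((3*lim + n <= -13/3 or 3*n < -2) -> (lim + n > 13 <-> lim <= 3*n - 9)))) and ((not (lim >= 0)) -> ((3*lim + n <= -13/3 or 3*n < -2) -> (lim + n > 13 <-> lim <= 3*n - 9))))) and ((not (lim >= 0)) -> ((4*lim <= -4/3 or 3*n > 6*lim - 16) -> (lim + n > 13 <-> lim <= 3*n - 9)))


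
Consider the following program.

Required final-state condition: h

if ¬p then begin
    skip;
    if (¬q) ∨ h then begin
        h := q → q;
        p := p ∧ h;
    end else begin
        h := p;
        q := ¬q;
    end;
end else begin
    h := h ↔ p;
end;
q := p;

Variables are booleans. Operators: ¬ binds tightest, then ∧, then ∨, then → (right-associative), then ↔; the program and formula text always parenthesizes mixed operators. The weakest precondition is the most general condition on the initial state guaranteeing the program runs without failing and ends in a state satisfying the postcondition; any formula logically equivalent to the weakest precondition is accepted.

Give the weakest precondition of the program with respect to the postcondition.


Working backward. After the program, h must hold.
Before q := p: h
Then branch requires (¬((¬q) ∨ h)) → p; else branch requires h ↔ p.
Before the if: ((¬p) → ((¬((¬q) ∨ h)) → p)) ∧ (p → (h ↔ p))
Answer: WP = ((¬p) → ((¬((¬q) ∨ h)) → p)) ∧ (p → (h ↔ p))


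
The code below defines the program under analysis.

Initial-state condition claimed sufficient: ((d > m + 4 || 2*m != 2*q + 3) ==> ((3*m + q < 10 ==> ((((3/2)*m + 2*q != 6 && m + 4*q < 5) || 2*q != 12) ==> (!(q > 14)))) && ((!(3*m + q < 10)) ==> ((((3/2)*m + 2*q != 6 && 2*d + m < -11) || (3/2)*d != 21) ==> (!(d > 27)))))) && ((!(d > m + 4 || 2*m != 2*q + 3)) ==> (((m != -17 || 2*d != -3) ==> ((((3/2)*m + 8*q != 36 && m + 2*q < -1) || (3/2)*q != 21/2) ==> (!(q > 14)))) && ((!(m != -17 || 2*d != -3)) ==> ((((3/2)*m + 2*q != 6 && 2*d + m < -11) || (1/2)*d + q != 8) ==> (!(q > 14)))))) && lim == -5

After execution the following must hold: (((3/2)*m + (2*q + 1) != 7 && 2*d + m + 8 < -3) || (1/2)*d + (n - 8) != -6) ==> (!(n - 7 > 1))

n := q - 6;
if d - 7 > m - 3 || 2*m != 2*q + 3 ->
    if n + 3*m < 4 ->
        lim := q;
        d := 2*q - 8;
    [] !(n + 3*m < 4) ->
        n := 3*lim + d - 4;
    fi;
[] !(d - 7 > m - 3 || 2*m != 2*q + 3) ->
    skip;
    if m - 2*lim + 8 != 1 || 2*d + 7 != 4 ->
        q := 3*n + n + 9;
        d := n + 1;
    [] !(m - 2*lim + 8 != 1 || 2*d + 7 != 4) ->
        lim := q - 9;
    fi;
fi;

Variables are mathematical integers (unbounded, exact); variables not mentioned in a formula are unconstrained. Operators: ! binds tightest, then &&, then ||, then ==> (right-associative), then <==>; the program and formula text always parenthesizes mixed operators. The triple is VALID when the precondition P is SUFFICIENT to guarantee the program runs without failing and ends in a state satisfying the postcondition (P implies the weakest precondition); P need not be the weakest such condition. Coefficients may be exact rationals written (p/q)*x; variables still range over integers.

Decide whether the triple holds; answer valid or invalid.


Working backward. After the program, the postcondition (((3/2)*m + (2*q + 1) != 7 && 2*d + m + 8 < -3) || (1/2)*d + (n - 8) != -6) ==> (!(n - 7 > 1)) must hold; in canonical form it is (((3/2)*m + 2*q != 6 && 2*d + m < -11) || (1/2)*d + n != 2) ==> (!(n > 8)).
Then branch requires (3*m + n < 4 ==> ((((3/2)*m + 2*q != 6 && m + 4*q < 5) || n + q != 6) ==> (!(n > 8)))) && ((!(3*m + n < 4)) ==> ((((3/2)*m + 2*q != 6 && 2*d + m < -11) || (3/2)*d + 3*lim != 6) ==> (!(d + 3*lim > 12)))); else branch requires ((m != 2*lim - 7 || 2*d != -3) ==> ((((3/2)*m + 8*n != -12 && m + 2*n < -13) || (3/2)*n != 3/2) ==> (!(n > 8)))) && ((!(m != 2*lim - 7 || 2*d != -3)) ==> ((((3/2)*m + 2*q != 6 && 2*d + m < -11) || (1/2)*d + n != 2) ==> (!(n > 8)))).
Before the if: ((d > m + 4 || 2*m != 2*q + 3) ==> ((3*m + n < 4 ==> ((((3/2)*m + 2*q != 6 && m + 4*q < 5) || n + q != 6) ==> (!(n > 8)))) && ((!(3*m + n < 4)) ==> ((((3/2)*m + 2*q != 6 && 2*d + m < -11) || (3/2)*d + 3*lim != 6) ==> (!(d + 3*lim > 12)))))) && ((!(d > m + 4 || 2*m != 2*q + 3)) ==> (((m != 2*lim - 7 || 2*d != -3) ==> ((((3/2)*m + 8*n != -12 && m + 2*n < -13) || (3/2)*n != 3/2) ==> (!(n > 8)))) && ((!(m != 2*lim - 7 || 2*d != -3)) ==> ((((3/2)*m + 2*q != 6 && 2*d + m < -11) || (1/2)*d + n != 2) ==> (!(n > 8))))))
Before n := q - 6: ((d > m + 4 || 2*m != 2*q + 3) ==> ((3*m + q < 10 ==> ((((3/2)*m + 2*q != 6 && m + 4*q < 5) || 2*q != 12) ==> (!(q > 14)))) && ((!(3*m + q < 10)) ==> ((((3/2)*m + 2*q != 6 && 2*d + m < -11) || (3/2)*d + 3*lim != 6) ==> (!(d + 3*lim > 12)))))) && ((!(d > m + 4 || 2*m != 2*q + 3)) ==> (((m != 2*lim - 7 || 2*d != -3) ==> ((((3/2)*m + 8*q != 36 && m + 2*q < -1) || (3/2)*q != 21/2) ==> (!(q > 14)))) && ((!(m != 2*lim - 7 || 2*d != -3)) ==> ((((3/2)*m + 2*q != 6 && 2*d + m < -11) || (1/2)*d + q != 8) ==> (!(q > 14))))))
The weakest precondition is ((d > m + 4 || 2*m != 2*q + 3) ==> ((3*m + q < 10 ==> ((((3/2)*m + 2*q != 6 && m + 4*q < 5) || 2*q != 12) ==> (!(q > 14)))) && ((!(3*m + q < 10)) ==> ((((3/2)*m + 2*q != 6 && 2*d + m < -11) || (3/2)*d + 3*lim != 6) ==> (!(d + 3*lim > 12)))))) && ((!(d > m + 4 || 2*m != 2*q + 3)) ==> (((m != 2*lim - 7 || 2*d != -3) ==> ((((3/2)*m + 8*q != 36 && m + 2*q < -1) || (3/2)*q != 21/2) ==> (!(q > 14)))) && ((!(m != 2*lim - 7 || 2*d != -3)) ==> ((((3/2)*m + 2*q != 6 && 2*d + m < -11) || (1/2)*d + q != 8) ==> (!(q > 14)))))).
Check whether ((d > m + 4 || 2*m != 2*q + 3) ==> ((3*m + q < 10 ==> ((((3/2)*m + 2*q != 6 && m + 4*q < 5) || 2*q != 12) ==> (!(q > 14)))) && ((!(3*m + q < 10)) ==> ((((3/2)*m + 2*q != 6 && 2*d + m < -11) || (3/2)*d != 21) ==> (!(d > 27)))))) && ((!(d > m + 4 || 2*m != 2*q + 3)) ==> (((m != -17 || 2*d != -3) ==> ((((3/2)*m + 8*q != 36 && m + 2*q < -1) || (3/2)*q != 21/2) ==> (!(q > 14)))) && ((!(m != -17 || 2*d != -3)) ==> ((((3/2)*m + 2*q != 6 && 2*d + m < -11) || (1/2)*d + q != 8) ==> (!(q > 14)))))) && lim == -5 implies it.
Every state satisfying the precondition satisfies the weakest precondition: the implication holds.
Answer: valid


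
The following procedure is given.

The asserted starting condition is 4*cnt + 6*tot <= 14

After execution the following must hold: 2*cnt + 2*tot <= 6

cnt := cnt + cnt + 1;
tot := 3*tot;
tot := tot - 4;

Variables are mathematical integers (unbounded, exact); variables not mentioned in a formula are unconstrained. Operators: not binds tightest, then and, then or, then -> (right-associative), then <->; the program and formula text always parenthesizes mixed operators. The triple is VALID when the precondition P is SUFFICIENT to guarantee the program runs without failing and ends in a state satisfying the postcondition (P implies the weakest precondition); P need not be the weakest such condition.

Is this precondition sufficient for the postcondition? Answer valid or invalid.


Working backward. After the program, 2*cnt + 2*tot <= 6 must hold.
Before tot := tot - 4: 2*cnt + 2*tot <= 14
Before tot := 3*tot: 2*cnt + 6*tot <= 14
Before cnt := cnt + cnt + 1: 4*cnt + 6*tot <= 12
The weakest precondition is 4*cnt + 6*tot <= 12.
Check whether 4*cnt + 6*tot <= 14 implies it.
Countermodel: at the initial state cnt = 2, tot = 1, the precondition holds but the weakest precondition fails.
Answer: invalid
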